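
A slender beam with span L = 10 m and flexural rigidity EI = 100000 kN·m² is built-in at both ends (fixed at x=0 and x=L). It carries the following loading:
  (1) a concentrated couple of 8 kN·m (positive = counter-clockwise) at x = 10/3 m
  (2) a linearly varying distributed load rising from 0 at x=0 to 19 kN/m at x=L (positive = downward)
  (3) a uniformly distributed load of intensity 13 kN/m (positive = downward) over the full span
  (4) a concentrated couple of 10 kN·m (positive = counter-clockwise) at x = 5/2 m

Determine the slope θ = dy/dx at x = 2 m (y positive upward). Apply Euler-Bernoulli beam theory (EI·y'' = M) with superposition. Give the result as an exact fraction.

Load 1 — applied couple M₀=8 kN·m at a=10/3 m (b=L-a=20/3):
  θ_1 = (R_Ax²/2 - M_Ax)/EI  [x≤a] with R_A=16/15, M_A=0 = ((16/15)·2²/2 - 0·2)/100000 = 1/46875 rad
Load 2 — triangular load w₀=19 kN/m (0→w₀ over full span):
  θ_2 = -w₀(2x(L-x)(L-2x)(x+2L)+x²(L-x)²)/(120LEI) = -19·(2·2·(10-2)·(10-2·2)·(2+2·10)+2²·(10-2)²)/(120·10·100000) = -133/187500 rad
Load 3 — uniform load w=13 kN/m over full span:
  θ_3 = -wx(L-x)(L-2x)/(12EI) = -13·2·(10-2)·(10-2·2)/(12·100000) = -13/12500 rad
Load 4 — applied couple M₀=10 kN·m at a=5/2 m (b=L-a=15/2):
  θ_4 = (R_Ax²/2 - M_Ax)/EI  [x≤a] with R_A=9/8, M_A=-15/8 = ((9/8)·2²/2 - (-15/8)·2)/100000 = 3/50000 rad
Superposition: θ = Σ θ_i = -417/250000 rad ≈ -0.001668 rad

θ(2) = -417/250000 rad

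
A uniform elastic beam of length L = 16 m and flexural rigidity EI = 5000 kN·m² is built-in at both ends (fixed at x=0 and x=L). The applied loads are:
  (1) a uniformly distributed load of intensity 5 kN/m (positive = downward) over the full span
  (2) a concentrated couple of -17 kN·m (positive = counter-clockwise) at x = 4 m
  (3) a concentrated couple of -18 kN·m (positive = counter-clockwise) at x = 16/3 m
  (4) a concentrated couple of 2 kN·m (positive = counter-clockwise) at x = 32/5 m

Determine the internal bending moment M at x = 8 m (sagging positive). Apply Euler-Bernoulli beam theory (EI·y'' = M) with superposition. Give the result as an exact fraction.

M(8) = 3767/60 kN·m

Load 1 — uniform load w=5 kN/m over full span:
  M_1 = wLx/2 - wL²/12 - wx²/2 = 5·16·8/2 - 5·16²/12 - 5·8²/2 = 160/3 kN·m
Load 2 — applied couple M₀=-17 kN·m at a=4 m (b=L-a=12):
  M_2 = R_Ax - M_A - M₀  [x>a] with R_A=-153/128, M_A=51/16 = (-153/128)·8 - (51/16) - (-17) = 17/4 kN·m
Load 3 — applied couple M₀=-18 kN·m at a=16/3 m (b=L-a=32/3):
  M_3 = R_Ax - M_A - M₀  [x>a] with R_A=-3/2, M_A=0 = (-3/2)·8 - 0 - (-18) = 6 kN·m
Load 4 — applied couple M₀=2 kN·m at a=32/5 m (b=L-a=48/5):
  M_4 = R_Ax - M_A - M₀  [x>a] with R_A=9/50, M_A=6/25 = (9/50)·8 - (6/25) - 2 = -4/5 kN·m
Superposition: M = Σ M_i = 3767/60 kN·m ≈ 62.783333 kN·m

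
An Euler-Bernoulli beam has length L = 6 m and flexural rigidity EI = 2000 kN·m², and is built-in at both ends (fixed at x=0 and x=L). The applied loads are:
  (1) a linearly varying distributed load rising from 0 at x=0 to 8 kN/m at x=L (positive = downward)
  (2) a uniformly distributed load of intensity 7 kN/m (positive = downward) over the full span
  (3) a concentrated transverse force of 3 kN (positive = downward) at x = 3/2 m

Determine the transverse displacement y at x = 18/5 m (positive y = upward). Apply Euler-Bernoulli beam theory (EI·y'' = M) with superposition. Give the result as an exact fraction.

Load 1 — triangular load w₀=8 kN/m (0→w₀ over full span):
  y_1 = -w₀x²(L-x)²(x+2L)/(120LEI) = -8·(18/5)²·(6-(18/5))²·((18/5)+2·6)/(120·6·2000) = -12636/1953125 m
Load 2 — uniform load w=7 kN/m over full span:
  y_2 = -wx²(L-x)²/(24EI) = -7·(18/5)²·(6-(18/5))²/(24·2000) = -1701/156250 m
Load 3 — point force P=3 kN at a=3/2 m (b=L-a=9/2):
  y_3 = -Pa²(L-x)²(3bL-(3b+a)(L-x))/(6L³EI)  [x>a] = -3·(3/2)²·(6-(18/5))²·(3·(9/2)·6-(3·(9/2)+(3/2))·(6-(18/5)))/(6·6³·2000) = -27/40000 m
Superposition: y = Σ y_i = -2253879/125000000 m ≈ -0.018031 m

y(18/5) = -2253879/125000000 m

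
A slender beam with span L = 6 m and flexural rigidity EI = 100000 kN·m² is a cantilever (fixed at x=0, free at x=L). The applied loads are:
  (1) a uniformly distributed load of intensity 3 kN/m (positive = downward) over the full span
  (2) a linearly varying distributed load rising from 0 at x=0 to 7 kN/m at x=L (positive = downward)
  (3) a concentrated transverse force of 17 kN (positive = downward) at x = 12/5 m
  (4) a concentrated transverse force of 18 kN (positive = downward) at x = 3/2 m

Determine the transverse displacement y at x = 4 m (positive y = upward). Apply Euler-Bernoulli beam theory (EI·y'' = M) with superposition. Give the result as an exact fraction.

y(4) = -8617523/900000000 m

Load 1 — uniform load w=3 kN/m over full span:
  y_1 = -wx²(x²-4Lx+6L²)/(24EI) = -3·4²·(4²-4·6·4+6·6²)/(24·100000) = -17/6250 m
Load 2 — triangular load w₀=7 kN/m (0→w₀ over full span):
  y_2 = (w₀Lx³/12-w₀L²x²/6-w₀x⁵/(120L))/EI = (7·6·4³/12-7·6²·4²/6-7·4⁵/(120·6))/100000 = -644/140625 m
Load 3 — point force P=17 kN at a=12/5 m (b=L-a=18/5):
  y_3 = -Pa²(3x-a)/(6EI)  [x>a] = -17·(12/5)²·(3·4-(12/5))/(6·100000) = -612/390625 m
Load 4 — point force P=18 kN at a=3/2 m (b=L-a=9/2):
  y_4 = -Pa²(3x-a)/(6EI)  [x>a] = -18·(3/2)²·(3·4-(3/2))/(6·100000) = -567/800000 m
Superposition: y = Σ y_i = -8617523/900000000 m ≈ -0.009575 m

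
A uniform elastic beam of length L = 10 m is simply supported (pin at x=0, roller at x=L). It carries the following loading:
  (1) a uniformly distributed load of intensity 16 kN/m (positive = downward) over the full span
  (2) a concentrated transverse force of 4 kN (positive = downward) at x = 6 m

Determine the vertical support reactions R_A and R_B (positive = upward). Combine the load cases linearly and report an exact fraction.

R_A = 408/5 kN, R_B = 412/5 kN

Load 1 — uniform load w=16 kN/m over full span:
  R_A = wL/2 = 16·10/2 = 80 kN
  R_B = wL/2 = 16·10/2 = 80 kN
Load 2 — point force P=4 kN at a=6 m (b=L-a=4):
  R_A = Pb/L = 4·4/10 = 8/5 kN
  R_B = Pa/L = 4·6/10 = 12/5 kN
Superposition: R_A = 408/5 kN, R_B = 412/5 kN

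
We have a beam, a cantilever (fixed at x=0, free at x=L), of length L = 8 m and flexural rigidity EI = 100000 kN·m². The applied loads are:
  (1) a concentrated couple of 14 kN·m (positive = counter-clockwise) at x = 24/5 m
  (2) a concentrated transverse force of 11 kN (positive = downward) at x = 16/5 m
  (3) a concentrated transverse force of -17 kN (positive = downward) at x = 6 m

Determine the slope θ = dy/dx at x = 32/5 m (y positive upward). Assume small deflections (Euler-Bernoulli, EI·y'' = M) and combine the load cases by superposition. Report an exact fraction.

Load 1 — applied couple M₀=14 kN·m at a=24/5 m (b=L-a=16/5):
  θ_1 = M₀a/EI  [x>a] = 14·(24/5)/100000 = 21/31250 rad
Load 2 — point force P=11 kN at a=16/5 m (b=L-a=24/5):
  θ_2 = -Pa²/(2EI)  [x>a] = -11·(16/5)²/(2·100000) = -44/78125 rad
Load 3 — point force P=-17 kN at a=6 m (b=L-a=2):
  θ_3 = -Pa²/(2EI)  [x>a] = -(-17)·6²/(2·100000) = 153/50000 rad
Superposition: θ = Σ θ_i = 3961/1250000 rad ≈ 0.003169 rad

θ(32/5) = 3961/1250000 rad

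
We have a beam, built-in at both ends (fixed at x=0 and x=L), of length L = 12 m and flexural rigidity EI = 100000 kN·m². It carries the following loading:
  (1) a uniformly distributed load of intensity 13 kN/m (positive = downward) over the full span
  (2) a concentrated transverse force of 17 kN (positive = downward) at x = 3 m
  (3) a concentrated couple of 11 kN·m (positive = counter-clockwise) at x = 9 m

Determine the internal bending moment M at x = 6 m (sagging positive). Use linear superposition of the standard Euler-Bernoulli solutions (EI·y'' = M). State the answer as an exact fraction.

M(6) = 697/8 kN·m

Load 1 — uniform load w=13 kN/m over full span:
  M_1 = wLx/2 - wL²/12 - wx²/2 = 13·12·6/2 - 13·12²/12 - 13·6²/2 = 78 kN·m
Load 2 — point force P=17 kN at a=3 m (b=L-a=9):
  M_2 = Pa²(a+3b)(L-x)/L³ - Pa²b/L²  [x>a] = 17·3²·(3+3·9)·(12-6)/12³ - 17·3²·9/12² = 51/8 kN·m
Load 3 — applied couple M₀=11 kN·m at a=9 m (b=L-a=3):
  M_3 = R_Ax - M_A  [x≤a] with R_A=33/32, M_A=55/16 = (33/32)·6 - (55/16) = 11/4 kN·m
Superposition: M = Σ M_i = 697/8 kN·m ≈ 87.125000 kN·m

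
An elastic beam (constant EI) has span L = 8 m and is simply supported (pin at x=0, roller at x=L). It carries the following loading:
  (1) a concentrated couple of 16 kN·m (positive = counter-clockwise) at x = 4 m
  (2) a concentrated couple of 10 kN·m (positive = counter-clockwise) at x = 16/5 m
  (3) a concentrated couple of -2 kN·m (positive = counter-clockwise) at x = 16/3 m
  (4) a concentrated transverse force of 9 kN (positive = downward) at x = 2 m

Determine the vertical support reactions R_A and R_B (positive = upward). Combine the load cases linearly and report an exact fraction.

R_A = 39/4 kN, R_B = -3/4 kN

Load 1 — applied couple M₀=16 kN·m at a=4 m (b=L-a=4):
  R_A = M₀/L = 16/8 = 2 kN
  R_B = -M₀/L = -16/8 = -2 kN
Load 2 — applied couple M₀=10 kN·m at a=16/5 m (b=L-a=24/5):
  R_A = M₀/L = 10/8 = 5/4 kN
  R_B = -M₀/L = -10/8 = -5/4 kN
Load 3 — applied couple M₀=-2 kN·m at a=16/3 m (b=L-a=8/3):
  R_A = M₀/L = (-2)/8 = -1/4 kN
  R_B = -M₀/L = -(-2)/8 = 1/4 kN
Load 4 — point force P=9 kN at a=2 m (b=L-a=6):
  R_A = Pb/L = 9·6/8 = 27/4 kN
  R_B = Pa/L = 9·2/8 = 9/4 kN
Superposition: R_A = 39/4 kN, R_B = -3/4 kN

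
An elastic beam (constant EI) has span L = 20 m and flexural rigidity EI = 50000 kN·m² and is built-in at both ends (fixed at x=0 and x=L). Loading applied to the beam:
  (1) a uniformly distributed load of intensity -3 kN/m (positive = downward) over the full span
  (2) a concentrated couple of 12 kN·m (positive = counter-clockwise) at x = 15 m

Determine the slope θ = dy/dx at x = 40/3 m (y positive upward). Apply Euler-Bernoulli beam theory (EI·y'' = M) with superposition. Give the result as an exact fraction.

θ(40/3) = -373/135000 rad

Load 1 — uniform load w=-3 kN/m over full span:
  θ_1 = -wx(L-x)(L-2x)/(12EI) = -(-3)·(40/3)·(20-(40/3))·(20-2·(40/3))/(12·50000) = -2/675 rad
Load 2 — applied couple M₀=12 kN·m at a=15 m (b=L-a=5):
  θ_2 = (R_Ax²/2 - M_Ax)/EI  [x≤a] with R_A=27/40, M_A=15/4 = ((27/40)·(40/3)²/2 - (15/4)·(40/3))/50000 = 1/5000 rad
Superposition: θ = Σ θ_i = -373/135000 rad ≈ -0.002763 rad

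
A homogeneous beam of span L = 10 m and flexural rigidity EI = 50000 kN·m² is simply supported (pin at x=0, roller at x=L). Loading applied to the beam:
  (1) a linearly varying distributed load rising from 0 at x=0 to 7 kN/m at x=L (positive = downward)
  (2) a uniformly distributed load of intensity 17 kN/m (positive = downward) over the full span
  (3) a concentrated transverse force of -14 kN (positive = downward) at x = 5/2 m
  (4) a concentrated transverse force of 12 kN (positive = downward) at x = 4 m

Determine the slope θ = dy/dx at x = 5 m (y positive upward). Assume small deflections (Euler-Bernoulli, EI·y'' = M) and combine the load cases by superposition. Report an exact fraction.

Load 1 — triangular load w₀=7 kN/m (0→w₀ over full span):
  θ_1 = -w₀(7L⁴-30L²x²+15x⁴)/(360LEI) = -7·(7·10⁴-30·10²·5²+15·5⁴)/(360·10·50000) = -49/288000 rad
Load 2 — uniform load w=17 kN/m over full span:
  θ_2 = -w(L³-6Lx²+4x³)/(24EI) = -17·(10³-6·10·5²+4·5³)/(24·50000) = 0 rad
Load 3 — point force P=-14 kN at a=5/2 m (b=L-a=15/2):
  θ_3 = -Pa(2L²-6Lx+3x²+a²)/(6LEI)  [x>a] = -(-14)·(5/2)·(2·10²-6·10·5+3·5²+(5/2)²)/(6·10·50000) = -7/32000 rad
Load 4 — point force P=12 kN at a=4 m (b=L-a=6):
  θ_4 = -Pa(2L²-6Lx+3x²+a²)/(6LEI)  [x>a] = -12·4·(2·10²-6·10·5+3·5²+4²)/(6·10·50000) = 9/62500 rad
Superposition: θ = Σ θ_i = -551/2250000 rad ≈ -0.000245 rad

θ(5) = -551/2250000 rad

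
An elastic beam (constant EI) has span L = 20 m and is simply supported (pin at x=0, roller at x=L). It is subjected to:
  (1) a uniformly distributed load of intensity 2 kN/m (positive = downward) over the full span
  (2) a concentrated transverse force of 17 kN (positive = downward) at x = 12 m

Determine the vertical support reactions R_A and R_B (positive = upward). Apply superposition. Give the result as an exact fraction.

Load 1 — uniform load w=2 kN/m over full span:
  R_A = wL/2 = 2·20/2 = 20 kN
  R_B = wL/2 = 2·20/2 = 20 kN
Load 2 — point force P=17 kN at a=12 m (b=L-a=8):
  R_A = Pb/L = 17·8/20 = 34/5 kN
  R_B = Pa/L = 17·12/20 = 51/5 kN
Superposition: R_A = 134/5 kN, R_B = 151/5 kN

R_A = 134/5 kN, R_B = 151/5 kN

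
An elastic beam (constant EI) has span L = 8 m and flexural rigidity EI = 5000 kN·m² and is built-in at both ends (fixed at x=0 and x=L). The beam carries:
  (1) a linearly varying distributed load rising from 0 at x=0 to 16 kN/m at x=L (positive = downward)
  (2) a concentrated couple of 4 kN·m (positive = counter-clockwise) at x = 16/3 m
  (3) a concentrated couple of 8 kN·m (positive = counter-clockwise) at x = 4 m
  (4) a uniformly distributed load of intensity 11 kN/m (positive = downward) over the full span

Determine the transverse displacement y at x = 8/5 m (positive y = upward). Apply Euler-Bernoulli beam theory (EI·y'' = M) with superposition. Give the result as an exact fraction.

Load 1 — triangular load w₀=16 kN/m (0→w₀ over full span):
  y_1 = -w₀x²(L-x)²(x+2L)/(120LEI) = -16·(8/5)²·(8-(8/5))²·((8/5)+2·8)/(120·8·5000) = -180224/29296875 m
Load 2 — applied couple M₀=4 kN·m at a=16/3 m (b=L-a=8/3):
  y_2 = (R_Ax³/6 - M_Ax²/2)/EI  [x≤a] with R_A=2/3, M_A=4/3 = ((2/3)·(8/5)³/6 - (4/3)·(8/5)²/2)/5000 = -176/703125 m
Load 3 — applied couple M₀=8 kN·m at a=4 m (b=L-a=4):
  y_3 = (R_Ax³/6 - M_Ax²/2)/EI  [x≤a] with R_A=3/2, M_A=2 = ((3/2)·(8/5)³/6 - 2·(8/5)²/2)/5000 = -24/78125 m
Load 4 — uniform load w=11 kN/m over full span:
  y_4 = -wx²(L-x)²/(24EI) = -11·(8/5)²·(8-(8/5))²/(24·5000) = -11264/1171875 m
Superposition: y = Σ y_i = -1434472/87890625 m ≈ -0.016321 m

y(8/5) = -1434472/87890625 m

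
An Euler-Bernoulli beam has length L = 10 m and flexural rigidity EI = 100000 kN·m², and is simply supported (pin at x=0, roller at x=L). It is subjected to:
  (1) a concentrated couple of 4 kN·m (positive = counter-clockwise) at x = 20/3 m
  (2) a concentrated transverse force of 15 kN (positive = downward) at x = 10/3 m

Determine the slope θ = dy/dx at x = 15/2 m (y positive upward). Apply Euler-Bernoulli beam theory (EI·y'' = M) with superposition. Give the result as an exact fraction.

θ(15/2) = 107/172800 rad

Load 1 — applied couple M₀=4 kN·m at a=20/3 m (b=L-a=10/3):
  θ_1 = (M₀x²/(2L)-M₀(x-a)+C₁)/EI  [x>a] with C₁=M₀(3b²-L²)/(6L)=-40/9 = (4·(15/2)²/(2·10)-4·((15/2)-(20/3))+(-40/9))/100000 = 1/28800 rad
Load 2 — point force P=15 kN at a=10/3 m (b=L-a=20/3):
  θ_2 = -Pa(2L²-6Lx+3x²+a²)/(6LEI)  [x>a] = -15·(10/3)·(2·10²-6·10·(15/2)+3·(15/2)²+(10/3)²)/(6·10·100000) = 101/172800 rad
Superposition: θ = Σ θ_i = 107/172800 rad ≈ 0.000619 rad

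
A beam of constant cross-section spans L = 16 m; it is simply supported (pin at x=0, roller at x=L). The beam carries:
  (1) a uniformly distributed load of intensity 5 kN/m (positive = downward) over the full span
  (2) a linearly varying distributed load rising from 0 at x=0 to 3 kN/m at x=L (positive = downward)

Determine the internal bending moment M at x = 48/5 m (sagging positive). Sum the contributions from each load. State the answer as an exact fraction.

Load 1 — uniform load w=5 kN/m over full span:
  M_1 = wx(L-x)/2 = 5·(48/5)·(16-(48/5))/2 = 768/5 kN·m
Load 2 — triangular load w₀=3 kN/m (0→w₀ over full span):
  M_2 = w₀Lx/6 - w₀x³/(6L) = 3·16·(48/5)/6 - 3·(48/5)³/(6·16) = 6144/125 kN·m
Superposition: M = Σ M_i = 25344/125 kN·m ≈ 202.752000 kN·m

M(48/5) = 25344/125 kN·m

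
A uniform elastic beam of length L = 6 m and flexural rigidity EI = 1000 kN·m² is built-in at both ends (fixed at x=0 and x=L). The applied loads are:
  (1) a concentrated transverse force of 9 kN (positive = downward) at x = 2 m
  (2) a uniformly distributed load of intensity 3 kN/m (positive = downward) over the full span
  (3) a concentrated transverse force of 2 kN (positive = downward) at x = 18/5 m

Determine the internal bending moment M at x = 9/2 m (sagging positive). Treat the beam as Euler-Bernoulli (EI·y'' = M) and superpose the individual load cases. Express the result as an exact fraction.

M(9/2) = 841/1000 kN·m

Load 1 — point force P=9 kN at a=2 m (b=L-a=4):
  M_1 = Pa²(a+3b)(L-x)/L³ - Pa²b/L²  [x>a] = 9·2²·(2+3·4)·(6-(9/2))/6³ - 9·2²·4/6² = -1/2 kN·m
Load 2 — uniform load w=3 kN/m over full span:
  M_2 = wLx/2 - wL²/12 - wx²/2 = 3·6·(9/2)/2 - 3·6²/12 - 3·(9/2)²/2 = 9/8 kN·m
Load 3 — point force P=2 kN at a=18/5 m (b=L-a=12/5):
  M_3 = Pa²(a+3b)(L-x)/L³ - Pa²b/L²  [x>a] = 2·(18/5)²·((18/5)+3·(12/5))·(6-(9/2))/6³ - 2·(18/5)²·(12/5)/6² = 27/125 kN·m
Superposition: M = Σ M_i = 841/1000 kN·m ≈ 0.841000 kN·m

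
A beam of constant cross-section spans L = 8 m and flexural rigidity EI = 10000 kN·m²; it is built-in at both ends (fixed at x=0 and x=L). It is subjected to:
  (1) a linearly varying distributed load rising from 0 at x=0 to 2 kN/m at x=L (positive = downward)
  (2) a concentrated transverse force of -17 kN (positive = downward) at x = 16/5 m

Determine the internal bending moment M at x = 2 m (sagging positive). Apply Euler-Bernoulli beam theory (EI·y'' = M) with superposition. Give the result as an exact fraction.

Load 1 — triangular load w₀=2 kN/m (0→w₀ over full span):
  M_1 = 3w₀Lx/20 - w₀L²/30 - w₀x³/(6L) = 3·2·8·2/20 - 2·8²/30 - 2·2³/(6·8) = 1/5 kN·m
Load 2 — point force P=-17 kN at a=16/5 m (b=L-a=24/5):
  M_2 = Pb²(3a+b)x/L³ - Pab²/L²  [x≤a] = (-17)·(24/5)²·(3·(16/5)+(24/5))·2/8³ - (-17)·(16/5)·(24/5)²/8² = -306/125 kN·m
Superposition: M = Σ M_i = -281/125 kN·m ≈ -2.248000 kN·m

M(2) = -281/125 kN·m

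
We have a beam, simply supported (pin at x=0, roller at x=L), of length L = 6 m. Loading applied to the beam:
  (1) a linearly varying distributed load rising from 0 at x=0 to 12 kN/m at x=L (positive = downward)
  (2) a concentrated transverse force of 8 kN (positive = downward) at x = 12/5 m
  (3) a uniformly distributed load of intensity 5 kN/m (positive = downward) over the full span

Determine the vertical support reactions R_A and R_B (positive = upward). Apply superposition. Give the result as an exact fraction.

Load 1 — triangular load w₀=12 kN/m (0→w₀ over full span):
  R_A = w₀L/6 = 12·6/6 = 12 kN
  R_B = w₀L/3 = 12·6/3 = 24 kN
Load 2 — point force P=8 kN at a=12/5 m (b=L-a=18/5):
  R_A = Pb/L = 8·(18/5)/6 = 24/5 kN
  R_B = Pa/L = 8·(12/5)/6 = 16/5 kN
Load 3 — uniform load w=5 kN/m over full span:
  R_A = wL/2 = 5·6/2 = 15 kN
  R_B = wL/2 = 5·6/2 = 15 kN
Superposition: R_A = 159/5 kN, R_B = 211/5 kN

R_A = 159/5 kN, R_B = 211/5 kN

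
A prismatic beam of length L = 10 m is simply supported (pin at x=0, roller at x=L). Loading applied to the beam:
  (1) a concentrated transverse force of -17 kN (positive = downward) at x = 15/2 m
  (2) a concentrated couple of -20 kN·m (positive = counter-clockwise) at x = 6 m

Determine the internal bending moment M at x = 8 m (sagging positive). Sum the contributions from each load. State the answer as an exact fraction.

M(8) = -43/2 kN·m

Load 1 — point force P=-17 kN at a=15/2 m (b=L-a=5/2):
  M_1 = Pa(L-x)/L  [x>a] = (-17)·(15/2)·(10-8)/10 = -51/2 kN·m
Load 2 — applied couple M₀=-20 kN·m at a=6 m (b=L-a=4):
  M_2 = M₀x/L - M₀  [x>a] = (-20)·8/10 - (-20) = 4 kN·m
Superposition: M = Σ M_i = -43/2 kN·m ≈ -21.500000 kN·m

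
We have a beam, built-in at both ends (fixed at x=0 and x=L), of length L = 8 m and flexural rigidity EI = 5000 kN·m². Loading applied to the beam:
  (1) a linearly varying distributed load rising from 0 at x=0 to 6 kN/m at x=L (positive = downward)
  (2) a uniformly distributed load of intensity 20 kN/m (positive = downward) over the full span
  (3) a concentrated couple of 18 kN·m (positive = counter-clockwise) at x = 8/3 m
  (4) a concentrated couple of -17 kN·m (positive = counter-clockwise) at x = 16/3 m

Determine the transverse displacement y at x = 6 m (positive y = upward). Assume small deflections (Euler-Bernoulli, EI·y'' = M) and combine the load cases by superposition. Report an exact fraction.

y(6) = -5761/225000 m

Load 1 — triangular load w₀=6 kN/m (0→w₀ over full span):
  y_1 = -w₀x²(L-x)²(x+2L)/(120LEI) = -6·6²·(8-6)²·(6+2·8)/(120·8·5000) = -99/25000 m
Load 2 — uniform load w=20 kN/m over full span:
  y_2 = -wx²(L-x)²/(24EI) = -20·6²·(8-6)²/(24·5000) = -3/125 m
Load 3 — applied couple M₀=18 kN·m at a=8/3 m (b=L-a=16/3):
  y_3 = (R_Ax³/6 - M_Ax²/2 - M₀(x-a)²/2)/EI  [x>a] with R_A=3, M_A=0 = (3·6³/6 - 0·6²/2 - 18·(6-(8/3))²/2)/5000 = 1/625 m
Load 4 — applied couple M₀=-17 kN·m at a=16/3 m (b=L-a=8/3):
  y_4 = (R_Ax³/6 - M_Ax²/2 - M₀(x-a)²/2)/EI  [x>a] with R_A=-17/6, M_A=-17/3 = ((-17/6)·6³/6 - (-17/3)·6²/2 - (-17)·(6-(16/3))²/2)/5000 = 17/22500 m
Superposition: y = Σ y_i = -5761/225000 m ≈ -0.025604 m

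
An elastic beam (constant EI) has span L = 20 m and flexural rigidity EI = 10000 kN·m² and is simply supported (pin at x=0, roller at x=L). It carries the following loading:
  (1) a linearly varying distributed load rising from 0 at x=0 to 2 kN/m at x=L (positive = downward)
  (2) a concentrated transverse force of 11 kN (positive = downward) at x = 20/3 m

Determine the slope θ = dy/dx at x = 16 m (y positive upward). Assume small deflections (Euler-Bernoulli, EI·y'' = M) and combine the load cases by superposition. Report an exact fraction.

Load 1 — triangular load w₀=2 kN/m (0→w₀ over full span):
  θ_1 = -w₀(7L⁴-30L²x²+15x⁴)/(360LEI) = -2·(7·20⁴-30·20²·16²+15·16⁴)/(360·20·10000) = 757/28125 rad
Load 2 — point force P=11 kN at a=20/3 m (b=L-a=40/3):
  θ_2 = -Pa(2L²-6Lx+3x²+a²)/(6LEI)  [x>a] = -11·(20/3)·(2·20²-6·20·16+3·16²+(20/3)²)/(6·20·10000) = 1903/101250 rad
Superposition: θ = Σ θ_i = 23141/506250 rad ≈ 0.045711 rad

θ(16) = 23141/506250 rad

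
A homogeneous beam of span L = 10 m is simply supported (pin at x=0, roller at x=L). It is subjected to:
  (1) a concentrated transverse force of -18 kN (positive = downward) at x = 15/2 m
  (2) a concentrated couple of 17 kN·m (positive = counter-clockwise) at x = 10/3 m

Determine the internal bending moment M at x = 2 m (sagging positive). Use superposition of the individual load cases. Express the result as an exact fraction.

Load 1 — point force P=-18 kN at a=15/2 m (b=L-a=5/2):
  M_1 = Pbx/L  [x≤a] = (-18)·(5/2)·2/10 = -9 kN·m
Load 2 — applied couple M₀=17 kN·m at a=10/3 m (b=L-a=20/3):
  M_2 = M₀x/L  [x≤a] = 17·2/10 = 17/5 kN·m
Superposition: M = Σ M_i = -28/5 kN·m ≈ -5.600000 kN·m

M(2) = -28/5 kN·m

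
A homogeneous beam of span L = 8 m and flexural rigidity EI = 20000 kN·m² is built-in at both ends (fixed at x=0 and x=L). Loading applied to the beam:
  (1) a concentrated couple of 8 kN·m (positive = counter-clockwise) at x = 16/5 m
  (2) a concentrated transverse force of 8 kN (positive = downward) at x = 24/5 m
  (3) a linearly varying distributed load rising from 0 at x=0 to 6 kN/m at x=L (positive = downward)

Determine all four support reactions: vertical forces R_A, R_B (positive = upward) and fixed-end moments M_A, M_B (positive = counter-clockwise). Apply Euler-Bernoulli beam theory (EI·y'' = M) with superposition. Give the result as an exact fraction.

Load 1 — applied couple M₀=8 kN·m at a=16/5 m (b=L-a=24/5):
  R_A = 6M₀ab/L³ = 6·8·(16/5)·(24/5)/8³ = 36/25 kN
  M_A = M₀b(2a-b)/L² = 8·(24/5)·(2·(16/5)-(24/5))/8² = 24/25 kN·m
  R_B = -6M₀ab/L³ = -6·8·(16/5)·(24/5)/8³ = -36/25 kN
  M_B = M₀a(2b-a)/L² = 8·(16/5)·(2·(24/5)-(16/5))/8² = 64/25 kN·m
Load 2 — point force P=8 kN at a=24/5 m (b=L-a=16/5):
  R_A = Pb²(3a+b)/L³ = 8·(16/5)²·(3·(24/5)+(16/5))/8³ = 352/125 kN
  M_A = Pab²/L² = 8·(24/5)·(16/5)²/8² = 768/125 kN·m
  R_B = Pa²(a+3b)/L³ = 8·(24/5)²·((24/5)+3·(16/5))/8³ = 648/125 kN
  M_B = -Pa²b/L² = -8·(24/5)²·(16/5)/8² = -1152/125 kN·m
Load 3 — triangular load w₀=6 kN/m (0→w₀ over full span):
  R_A = 3w₀L/20 = 3·6·8/20 = 36/5 kN
  M_A = w₀L²/30 = 6·8²/30 = 64/5 kN·m
  R_B = 7w₀L/20 = 7·6·8/20 = 84/5 kN
  M_B = -w₀L²/20 = -6·8²/20 = -96/5 kN·m
Superposition: R_A = 1432/125 kN, M_A = 2488/125 kN·m, R_B = 2568/125 kN, M_B = -3232/125 kN·m

R_A = 1432/125 kN, M_A = 2488/125 kN·m, R_B = 2568/125 kN, M_B = -3232/125 kN·m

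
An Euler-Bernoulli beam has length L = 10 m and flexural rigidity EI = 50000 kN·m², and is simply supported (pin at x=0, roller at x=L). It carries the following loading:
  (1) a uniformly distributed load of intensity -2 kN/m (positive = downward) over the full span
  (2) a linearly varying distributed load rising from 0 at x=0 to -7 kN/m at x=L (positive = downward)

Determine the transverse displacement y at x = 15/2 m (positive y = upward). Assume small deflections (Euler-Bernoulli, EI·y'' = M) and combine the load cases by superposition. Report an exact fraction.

Load 1 — uniform load w=-2 kN/m over full span:
  y_1 = -wx(L³-2Lx²+x³)/(24EI) = -(-2)·(15/2)·(10³-2·10·(15/2)²+(15/2)³)/(24·50000) = 19/5120 m
Load 2 — triangular load w₀=-7 kN/m (0→w₀ over full span):
  y_2 = -w₀x(7L⁴-10L²x²+3x⁴)/(360LEI) = -(-7)·(15/2)·(7·10⁴-10·10²·(15/2)²+3·(15/2)⁴)/(360·10·50000) = 833/122880 m
Superposition: y = Σ y_i = 1289/122880 m ≈ 0.010490 m

y(15/2) = 1289/122880 m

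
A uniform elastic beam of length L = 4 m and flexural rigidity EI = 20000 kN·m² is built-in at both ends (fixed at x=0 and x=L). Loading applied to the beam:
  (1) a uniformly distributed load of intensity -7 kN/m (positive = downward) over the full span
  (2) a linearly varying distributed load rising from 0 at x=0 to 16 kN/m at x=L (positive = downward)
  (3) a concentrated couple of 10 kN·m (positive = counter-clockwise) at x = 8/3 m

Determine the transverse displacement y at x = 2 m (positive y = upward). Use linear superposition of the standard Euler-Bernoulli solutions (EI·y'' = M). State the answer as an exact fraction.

y(2) = -13/90000 m

Load 1 — uniform load w=-7 kN/m over full span:
  y_1 = -wx²(L-x)²/(24EI) = -(-7)·2²·(4-2)²/(24·20000) = 7/30000 m
Load 2 — triangular load w₀=16 kN/m (0→w₀ over full span):
  y_2 = -w₀x²(L-x)²(x+2L)/(120LEI) = -16·2²·(4-2)²·(2+2·4)/(120·4·20000) = -1/3750 m
Load 3 — applied couple M₀=10 kN·m at a=8/3 m (b=L-a=4/3):
  y_3 = (R_Ax³/6 - M_Ax²/2)/EI  [x≤a] with R_A=10/3, M_A=10/3 = ((10/3)·2³/6 - (10/3)·2²/2)/20000 = -1/9000 m
Superposition: y = Σ y_i = -13/90000 m ≈ -0.000144 m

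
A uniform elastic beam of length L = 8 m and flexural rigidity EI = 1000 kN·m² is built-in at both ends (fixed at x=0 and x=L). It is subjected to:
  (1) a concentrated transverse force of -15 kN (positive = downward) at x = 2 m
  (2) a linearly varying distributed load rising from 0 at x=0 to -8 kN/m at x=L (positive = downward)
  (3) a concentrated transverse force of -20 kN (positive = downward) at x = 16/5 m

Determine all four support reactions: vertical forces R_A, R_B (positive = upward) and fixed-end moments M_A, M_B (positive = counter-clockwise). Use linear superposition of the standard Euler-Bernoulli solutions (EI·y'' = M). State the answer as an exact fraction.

Load 1 — point force P=-15 kN at a=2 m (b=L-a=6):
  R_A = Pb²(3a+b)/L³ = (-15)·6²·(3·2+6)/8³ = -405/32 kN
  M_A = Pab²/L² = (-15)·2·6²/8² = -135/8 kN·m
  R_B = Pa²(a+3b)/L³ = (-15)·2²·(2+3·6)/8³ = -75/32 kN
  M_B = -Pa²b/L² = -(-15)·2²·6/8² = 45/8 kN·m
Load 2 — triangular load w₀=-8 kN/m (0→w₀ over full span):
  R_A = 3w₀L/20 = 3·(-8)·8/20 = -48/5 kN
  M_A = w₀L²/30 = (-8)·8²/30 = -256/15 kN·m
  R_B = 7w₀L/20 = 7·(-8)·8/20 = -112/5 kN
  M_B = -w₀L²/20 = -(-8)·8²/20 = 128/5 kN·m
Load 3 — point force P=-20 kN at a=16/5 m (b=L-a=24/5):
  R_A = Pb²(3a+b)/L³ = (-20)·(24/5)²·(3·(16/5)+(24/5))/8³ = -324/25 kN
  M_A = Pab²/L² = (-20)·(16/5)·(24/5)²/8² = -576/25 kN·m
  R_B = Pa²(a+3b)/L³ = (-20)·(16/5)²·((16/5)+3·(24/5))/8³ = -176/25 kN
  M_B = -Pa²b/L² = -(-20)·(16/5)²·(24/5)/8² = 384/25 kN·m
Superposition: R_A = -28173/800 kN, M_A = -34189/600 kN·m, R_B = -25427/800 kN, M_B = 9317/200 kN·m

R_A = -28173/800 kN, M_A = -34189/600 kN·m, R_B = -25427/800 kN, M_B = 9317/200 kN·m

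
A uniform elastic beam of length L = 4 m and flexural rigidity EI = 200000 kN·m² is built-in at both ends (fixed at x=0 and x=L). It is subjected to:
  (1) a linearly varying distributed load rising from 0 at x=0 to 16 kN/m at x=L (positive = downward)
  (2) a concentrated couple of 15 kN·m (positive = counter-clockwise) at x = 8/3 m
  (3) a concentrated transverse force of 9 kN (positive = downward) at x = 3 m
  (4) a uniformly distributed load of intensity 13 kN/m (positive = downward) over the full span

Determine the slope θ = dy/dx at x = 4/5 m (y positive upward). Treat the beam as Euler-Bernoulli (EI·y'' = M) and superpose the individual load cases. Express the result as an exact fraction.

Load 1 — triangular load w₀=16 kN/m (0→w₀ over full span):
  θ_1 = -w₀(2x(L-x)(L-2x)(x+2L)+x²(L-x)²)/(120LEI) = -16·(2·(4/5)·(4-(4/5))·(4-2·(4/5))·((4/5)+2·4)+(4/5)²·(4-(4/5))²)/(120·4·200000) = -112/5859375 rad
Load 2 — applied couple M₀=15 kN·m at a=8/3 m (b=L-a=4/3):
  θ_2 = (R_Ax²/2 - M_Ax)/EI  [x≤a] with R_A=5, M_A=5 = (5·(4/5)²/2 - 5·(4/5))/200000 = -3/250000 rad
Load 3 — point force P=9 kN at a=3 m (b=L-a=1):
  θ_3 = -Pb²x(2aL-(3a+b)x)/(2L³EI)  [x≤a] = -9·1²·(4/5)·(2·3·4-(3·3+1)·(4/5))/(2·4³·200000) = -9/2000000 rad
Load 4 — uniform load w=13 kN/m over full span:
  θ_4 = -wx(L-x)(L-2x)/(12EI) = -13·(4/5)·(4-(4/5))·(4-2·(4/5))/(12·200000) = -13/390625 rad
Superposition: θ = Σ θ_i = -51671/750000000 rad ≈ -0.000069 rad

θ(4/5) = -51671/750000000 rad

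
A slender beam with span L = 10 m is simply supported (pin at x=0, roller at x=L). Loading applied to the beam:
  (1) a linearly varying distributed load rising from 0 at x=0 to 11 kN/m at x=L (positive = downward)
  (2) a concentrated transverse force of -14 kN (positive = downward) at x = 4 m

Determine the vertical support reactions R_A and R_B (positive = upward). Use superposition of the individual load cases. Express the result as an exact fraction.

R_A = 149/15 kN, R_B = 466/15 kN

Load 1 — triangular load w₀=11 kN/m (0→w₀ over full span):
  R_A = w₀L/6 = 11·10/6 = 55/3 kN
  R_B = w₀L/3 = 11·10/3 = 110/3 kN
Load 2 — point force P=-14 kN at a=4 m (b=L-a=6):
  R_A = Pb/L = (-14)·6/10 = -42/5 kN
  R_B = Pa/L = (-14)·4/10 = -28/5 kN
Superposition: R_A = 149/15 kN, R_B = 466/15 kN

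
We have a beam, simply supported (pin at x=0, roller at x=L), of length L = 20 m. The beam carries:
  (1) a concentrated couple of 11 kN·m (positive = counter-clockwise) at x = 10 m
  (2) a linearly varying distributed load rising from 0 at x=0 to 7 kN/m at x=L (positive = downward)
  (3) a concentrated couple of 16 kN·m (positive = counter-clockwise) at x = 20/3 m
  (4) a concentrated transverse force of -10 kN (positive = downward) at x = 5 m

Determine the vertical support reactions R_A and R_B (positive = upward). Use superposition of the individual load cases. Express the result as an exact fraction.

Load 1 — applied couple M₀=11 kN·m at a=10 m (b=L-a=10):
  R_A = M₀/L = 11/20 kN
  R_B = -M₀/L = -11/20 kN
Load 2 — triangular load w₀=7 kN/m (0→w₀ over full span):
  R_A = w₀L/6 = 7·20/6 = 70/3 kN
  R_B = w₀L/3 = 7·20/3 = 140/3 kN
Load 3 — applied couple M₀=16 kN·m at a=20/3 m (b=L-a=40/3):
  R_A = M₀/L = 16/20 = 4/5 kN
  R_B = -M₀/L = -16/20 = -4/5 kN
Load 4 — point force P=-10 kN at a=5 m (b=L-a=15):
  R_A = Pb/L = (-10)·15/20 = -15/2 kN
  R_B = Pa/L = (-10)·5/20 = -5/2 kN
Superposition: R_A = 1031/60 kN, R_B = 2569/60 kN

R_A = 1031/60 kN, R_B = 2569/60 kN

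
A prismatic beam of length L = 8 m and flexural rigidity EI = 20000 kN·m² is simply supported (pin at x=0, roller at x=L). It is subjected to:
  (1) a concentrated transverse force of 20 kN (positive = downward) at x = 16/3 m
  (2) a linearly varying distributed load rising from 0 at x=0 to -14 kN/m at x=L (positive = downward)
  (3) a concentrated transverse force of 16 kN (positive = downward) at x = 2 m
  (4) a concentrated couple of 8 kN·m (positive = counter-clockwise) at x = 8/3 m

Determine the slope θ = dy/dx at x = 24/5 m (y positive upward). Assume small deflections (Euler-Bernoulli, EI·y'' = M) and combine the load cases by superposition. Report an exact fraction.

Load 1 — point force P=20 kN at a=16/3 m (b=L-a=8/3):
  θ_1 = -Pb(L²-b²-3x²)/(6LEI)  [x≤a] = -20·(8/3)·(8²-(8/3)²-3·(24/5)²)/(6·8·20000) = 172/253125 rad
Load 2 — triangular load w₀=-14 kN/m (0→w₀ over full span):
  θ_2 = -w₀(7L⁴-30L²x²+15x⁴)/(360LEI) = -(-14)·(7·8⁴-30·8²·(24/5)²+15·(24/5)⁴)/(360·8·20000) = -6496/3515625 rad
Load 3 — point force P=16 kN at a=2 m (b=L-a=6):
  θ_3 = -Pa(2L²-6Lx+3x²+a²)/(6LEI)  [x>a] = -16·2·(2·8²-6·8·(24/5)+3·(24/5)²+2²)/(6·8·20000) = 61/62500 rad
Load 4 — applied couple M₀=8 kN·m at a=8/3 m (b=L-a=16/3):
  θ_4 = (M₀x²/(2L)-M₀(x-a)+C₁)/EI  [x>a] with C₁=M₀(3b²-L²)/(6L)=32/9 = (8·(24/5)²/(2·8)-8·((24/5)-(8/3))+(32/9))/20000 = -14/140625 rad
Superposition: θ = Σ θ_i = -36931/126562500 rad ≈ -0.000292 rad

θ(24/5) = -36931/126562500 rad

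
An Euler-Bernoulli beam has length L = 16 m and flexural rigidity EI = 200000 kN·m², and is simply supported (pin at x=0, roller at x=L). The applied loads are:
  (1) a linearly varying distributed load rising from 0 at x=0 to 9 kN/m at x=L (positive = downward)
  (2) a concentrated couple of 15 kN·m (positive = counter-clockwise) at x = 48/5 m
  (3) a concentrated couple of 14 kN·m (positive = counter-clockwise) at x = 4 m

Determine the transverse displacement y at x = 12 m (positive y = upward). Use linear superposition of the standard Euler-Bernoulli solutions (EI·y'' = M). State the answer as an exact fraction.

Load 1 — triangular load w₀=9 kN/m (0→w₀ over full span):
  y_1 = -w₀x(7L⁴-10L²x²+3x⁴)/(360LEI) = -9·12·(7·16⁴-10·16²·12²+3·12⁴)/(360·16·200000) = -357/25000 m
Load 2 — applied couple M₀=15 kN·m at a=48/5 m (b=L-a=32/5):
  y_2 = (M₀x³/(6L)-M₀(x-a)²/2+C₁x)/EI  [x>a] with C₁=M₀(3b²-L²)/(6L)=-104/5 = (15·12³/(6·16)-15·(12-(48/5))²/2+(-104/5)·12)/200000 = -57/500000 m
Load 3 — applied couple M₀=14 kN·m at a=4 m (b=L-a=12):
  y_3 = (M₀x³/(6L)-M₀(x-a)²/2+C₁x)/EI  [x>a] with C₁=M₀(3b²-L²)/(6L)=77/3 = (14·12³/(6·16)-14·(12-4)²/2+(77/3)·12)/200000 = 7/12500 m
Superposition: y = Σ y_i = -6917/500000 m ≈ -0.013834 m

y(12) = -6917/500000 m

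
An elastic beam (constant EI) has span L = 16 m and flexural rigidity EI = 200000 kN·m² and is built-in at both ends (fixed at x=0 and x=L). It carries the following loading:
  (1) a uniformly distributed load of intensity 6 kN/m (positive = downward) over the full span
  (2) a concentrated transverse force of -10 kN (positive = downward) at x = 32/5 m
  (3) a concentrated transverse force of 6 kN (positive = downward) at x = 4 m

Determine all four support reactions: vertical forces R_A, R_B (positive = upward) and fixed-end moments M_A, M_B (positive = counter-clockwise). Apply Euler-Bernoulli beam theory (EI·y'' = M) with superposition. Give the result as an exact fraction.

R_A = 18633/400 kN, M_A = 5923/50 kN·m, R_B = 18167/400 kN, M_B = -5857/50 kN·m

Load 1 — uniform load w=6 kN/m over full span:
  R_A = wL/2 = 6·16/2 = 48 kN
  M_A = wL²/12 = 6·16²/12 = 128 kN·m
  R_B = wL/2 = 6·16/2 = 48 kN
  M_B = -wL²/12 = -6·16²/12 = -128 kN·m
Load 2 — point force P=-10 kN at a=32/5 m (b=L-a=48/5):
  R_A = Pb²(3a+b)/L³ = (-10)·(48/5)²·(3·(32/5)+(48/5))/16³ = -162/25 kN
  M_A = Pab²/L² = (-10)·(32/5)·(48/5)²/16² = -576/25 kN·m
  R_B = Pa²(a+3b)/L³ = (-10)·(32/5)²·((32/5)+3·(48/5))/16³ = -88/25 kN
  M_B = -Pa²b/L² = -(-10)·(32/5)²·(48/5)/16² = 384/25 kN·m
Load 3 — point force P=6 kN at a=4 m (b=L-a=12):
  R_A = Pb²(3a+b)/L³ = 6·12²·(3·4+12)/16³ = 81/16 kN
  M_A = Pab²/L² = 6·4·12²/16² = 27/2 kN·m
  R_B = Pa²(a+3b)/L³ = 6·4²·(4+3·12)/16³ = 15/16 kN
  M_B = -Pa²b/L² = -6·4²·12/16² = -9/2 kN·m
Superposition: R_A = 18633/400 kN, M_A = 5923/50 kN·m, R_B = 18167/400 kN, M_B = -5857/50 kN·m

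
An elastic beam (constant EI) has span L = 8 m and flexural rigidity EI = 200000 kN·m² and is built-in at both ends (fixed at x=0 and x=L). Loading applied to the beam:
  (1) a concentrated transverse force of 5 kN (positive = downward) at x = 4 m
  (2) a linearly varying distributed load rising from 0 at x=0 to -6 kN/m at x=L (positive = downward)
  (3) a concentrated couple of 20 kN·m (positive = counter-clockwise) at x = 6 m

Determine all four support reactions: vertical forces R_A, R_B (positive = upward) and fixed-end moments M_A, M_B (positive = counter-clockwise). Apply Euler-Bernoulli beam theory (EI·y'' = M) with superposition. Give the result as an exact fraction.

Load 1 — point force P=5 kN at a=4 m (b=L-a=4):
  R_A = Pb²(3a+b)/L³ = 5·4²·(3·4+4)/8³ = 5/2 kN
  M_A = Pab²/L² = 5·4·4²/8² = 5 kN·m
  R_B = Pa²(a+3b)/L³ = 5·4²·(4+3·4)/8³ = 5/2 kN
  M_B = -Pa²b/L² = -5·4²·4/8² = -5 kN·m
Load 2 — triangular load w₀=-6 kN/m (0→w₀ over full span):
  R_A = 3w₀L/20 = 3·(-6)·8/20 = -36/5 kN
  M_A = w₀L²/30 = (-6)·8²/30 = -64/5 kN·m
  R_B = 7w₀L/20 = 7·(-6)·8/20 = -84/5 kN
  M_B = -w₀L²/20 = -(-6)·8²/20 = 96/5 kN·m
Load 3 — applied couple M₀=20 kN·m at a=6 m (b=L-a=2):
  R_A = 6M₀ab/L³ = 6·20·6·2/8³ = 45/16 kN
  M_A = M₀b(2a-b)/L² = 20·2·(2·6-2)/8² = 25/4 kN·m
  R_B = -6M₀ab/L³ = -6·20·6·2/8³ = -45/16 kN
  M_B = M₀a(2b-a)/L² = 20·6·(2·2-6)/8² = -15/4 kN·m
Superposition: R_A = -151/80 kN, M_A = -31/20 kN·m, R_B = -1369/80 kN, M_B = 209/20 kN·m

R_A = -151/80 kN, M_A = -31/20 kN·m, R_B = -1369/80 kN, M_B = 209/20 kN·m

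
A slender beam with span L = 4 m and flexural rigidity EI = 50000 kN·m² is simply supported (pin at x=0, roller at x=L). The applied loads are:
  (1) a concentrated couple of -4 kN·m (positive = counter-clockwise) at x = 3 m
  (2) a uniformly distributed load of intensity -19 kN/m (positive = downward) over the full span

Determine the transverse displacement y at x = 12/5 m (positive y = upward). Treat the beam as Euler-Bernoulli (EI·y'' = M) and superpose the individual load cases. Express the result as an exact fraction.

y(12/5) = 19753/15625000 m

Load 1 — applied couple M₀=-4 kN·m at a=3 m (b=L-a=1):
  y_1 = (M₀x³/(6L)+C₁x)/EI  [x≤a] with C₁=M₀(3b²-L²)/(6L)=13/6 = ((-4)·(12/5)³/(6·4)+(13/6)·(12/5))/50000 = 181/3125000 m
Load 2 — uniform load w=-19 kN/m over full span:
  y_2 = -wx(L³-2Lx²+x³)/(24EI) = -(-19)·(12/5)·(4³-2·4·(12/5)²+(12/5)³)/(24·50000) = 2356/1953125 m
Superposition: y = Σ y_i = 19753/15625000 m ≈ 0.001264 m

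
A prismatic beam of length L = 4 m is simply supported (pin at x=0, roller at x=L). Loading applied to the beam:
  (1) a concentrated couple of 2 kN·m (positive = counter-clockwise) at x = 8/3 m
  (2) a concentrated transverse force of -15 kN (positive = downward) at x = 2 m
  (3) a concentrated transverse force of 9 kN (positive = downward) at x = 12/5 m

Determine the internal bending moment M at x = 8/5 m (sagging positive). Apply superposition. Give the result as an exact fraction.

Load 1 — applied couple M₀=2 kN·m at a=8/3 m (b=L-a=4/3):
  M_1 = M₀x/L  [x≤a] = 2·(8/5)/4 = 4/5 kN·m
Load 2 — point force P=-15 kN at a=2 m (b=L-a=2):
  M_2 = Pbx/L  [x≤a] = (-15)·2·(8/5)/4 = -12 kN·m
Load 3 — point force P=9 kN at a=12/5 m (b=L-a=8/5):
  M_3 = Pbx/L  [x≤a] = 9·(8/5)·(8/5)/4 = 144/25 kN·m
Superposition: M = Σ M_i = -136/25 kN·m ≈ -5.440000 kN·m

M(8/5) = -136/25 kN·m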